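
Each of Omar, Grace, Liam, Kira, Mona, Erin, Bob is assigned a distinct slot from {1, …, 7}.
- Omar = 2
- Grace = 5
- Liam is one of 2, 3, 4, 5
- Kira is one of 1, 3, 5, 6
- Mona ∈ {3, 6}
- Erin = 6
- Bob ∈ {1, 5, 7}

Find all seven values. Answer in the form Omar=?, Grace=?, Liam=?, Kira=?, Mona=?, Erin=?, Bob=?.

Omar=2, Grace=5, Liam=4, Kira=1, Mona=3, Erin=6, Bob=7

Omar's domain is down to {2}, so Omar = 2. So Liam can't be 2.
That leaves Grace = 5. Eliminate 5 elsewhere: Liam, Kira, Bob.
That leaves Erin = 6. So Kira, Mona can't be 6.
That leaves Mona = 3. So Liam, Kira can't be 3.
Liam has just one choice, so Liam = 4.
Kira has just one choice, so Kira = 1. So Bob can't be 1.
That leaves Bob = 7.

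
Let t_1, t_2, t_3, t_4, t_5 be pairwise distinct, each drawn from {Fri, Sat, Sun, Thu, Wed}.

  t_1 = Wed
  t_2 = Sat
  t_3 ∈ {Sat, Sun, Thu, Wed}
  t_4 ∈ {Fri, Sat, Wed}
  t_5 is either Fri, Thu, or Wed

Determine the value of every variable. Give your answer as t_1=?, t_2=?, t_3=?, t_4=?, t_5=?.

t_1=Wed, t_2=Sat, t_3=Sun, t_4=Fri, t_5=Thu

t_1 must be Wed (only option left). Strike Wed from t_3, t_4, t_5.
t_2 has just one choice, so t_2 = Sat. Strike Sat from t_3, t_4.
t_4 must be Fri (only option left). Strike Fri from t_5.
That leaves t_5 = Thu. Strike Thu from t_3.
t_3's domain is down to {Sun}, so t_3 = Sun.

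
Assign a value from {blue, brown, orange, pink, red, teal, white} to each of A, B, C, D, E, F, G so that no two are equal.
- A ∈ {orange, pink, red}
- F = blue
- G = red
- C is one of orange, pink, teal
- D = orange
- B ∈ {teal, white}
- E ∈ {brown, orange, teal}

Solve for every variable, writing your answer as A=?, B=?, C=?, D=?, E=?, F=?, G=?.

A=pink, B=white, C=teal, D=orange, E=brown, F=blue, G=red

D must be orange (only option left). So A, C, E can't be orange.
That leaves F = blue.
G has just one choice, so G = red. Strike red from A.
A has just one choice, so A = pink. Eliminate pink elsewhere: C.
C's domain is down to {teal}, so C = teal. Strike teal from B, E.
E's domain is down to {brown}, so E = brown.
B has just one choice, so B = white.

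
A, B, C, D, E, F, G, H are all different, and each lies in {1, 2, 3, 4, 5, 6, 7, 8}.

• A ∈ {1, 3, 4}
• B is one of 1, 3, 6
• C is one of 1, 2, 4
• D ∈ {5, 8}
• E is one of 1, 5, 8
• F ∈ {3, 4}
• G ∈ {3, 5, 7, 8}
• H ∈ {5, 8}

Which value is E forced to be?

The 8 variables together cover exactly {1, 2, 3, 4, 5, 6, 7, 8} — 8 values for 8 variables — and 2 appears only in C's list, so C = 2.
Among the 7 still-open variables, 6 fits only B (and all 7 values in {1, 3, 4, 5, 6, 7, 8} must be used), so B = 6.
The 6 still-open variables together cover exactly {1, 3, 4, 5, 7, 8} — 6 values for 6 variables — and 7 appears only in G's list, so G = 7.
The 2 variables D and H are confined to {5, 8}, which locks those values in; drop them from E.
So E = 1.

1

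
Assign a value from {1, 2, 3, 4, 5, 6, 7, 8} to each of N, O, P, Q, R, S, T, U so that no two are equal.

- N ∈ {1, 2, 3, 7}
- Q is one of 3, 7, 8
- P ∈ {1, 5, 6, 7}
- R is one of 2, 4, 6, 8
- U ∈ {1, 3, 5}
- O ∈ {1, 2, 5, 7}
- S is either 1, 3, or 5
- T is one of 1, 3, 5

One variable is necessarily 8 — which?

Q

Among the 8 variables, 4 fits only R (and all 8 values in {1, 2, 3, 4, 5, 6, 7, 8} must be used), so R = 4.
The 7 still-open variables draw from only 7 values {1, 2, 3, 5, 6, 7, 8}, so each is used; only P can be 6, hence P = 6.
Among the 6 still-open variables, 8 fits only Q (and all 6 values in {1, 2, 3, 5, 7, 8} must be used), so Q = 8.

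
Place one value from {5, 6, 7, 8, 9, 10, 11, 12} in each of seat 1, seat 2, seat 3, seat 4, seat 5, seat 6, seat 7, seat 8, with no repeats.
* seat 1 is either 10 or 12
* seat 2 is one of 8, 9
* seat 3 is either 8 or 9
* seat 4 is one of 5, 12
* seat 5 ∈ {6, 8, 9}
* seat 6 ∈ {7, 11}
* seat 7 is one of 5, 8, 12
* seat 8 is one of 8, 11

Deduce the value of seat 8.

Among the 8 variables, 6 fits only seat 5 (and all 8 values in {5, 6, 7, 8, 9, 10, 11, 12} must be used), so seat 5 = 6.
The 7 still-open variables together cover exactly {5, 7, 8, 9, 10, 11, 12} — 7 values for 7 variables — and 7 appears only in seat 6's list, so seat 6 = 7.
Among the 6 still-open variables, 10 fits only seat 1 (and all 6 values in {5, 8, 9, 10, 11, 12} must be used), so seat 1 = 10.
Among the 5 still-open variables, 11 fits only seat 8 (and all 5 values in {5, 8, 9, 11, 12} must be used), so seat 8 = 11.

11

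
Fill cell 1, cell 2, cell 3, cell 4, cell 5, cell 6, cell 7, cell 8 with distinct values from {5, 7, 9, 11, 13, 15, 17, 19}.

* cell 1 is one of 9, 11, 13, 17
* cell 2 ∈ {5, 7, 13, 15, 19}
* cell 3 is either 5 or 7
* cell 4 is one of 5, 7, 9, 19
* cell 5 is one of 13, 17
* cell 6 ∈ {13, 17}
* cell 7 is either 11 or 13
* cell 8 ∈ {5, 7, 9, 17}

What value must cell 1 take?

Among the 8 variables, 15 fits only cell 2 (and all 8 values in {5, 7, 9, 11, 13, 15, 17, 19} must be used), so cell 2 = 15.
The 7 still-open variables draw from only 7 values {5, 7, 9, 11, 13, 17, 19}, so each is used; only cell 4 can be 19, hence cell 4 = 19.
cell 5 and cell 6 between them cover only {13, 17} — a naked pair. Remove those values from cell 1, cell 7, cell 8.
cell 7 has just one choice, so cell 7 = 11. Strike 11 from cell 1.
So cell 1 = 9.

9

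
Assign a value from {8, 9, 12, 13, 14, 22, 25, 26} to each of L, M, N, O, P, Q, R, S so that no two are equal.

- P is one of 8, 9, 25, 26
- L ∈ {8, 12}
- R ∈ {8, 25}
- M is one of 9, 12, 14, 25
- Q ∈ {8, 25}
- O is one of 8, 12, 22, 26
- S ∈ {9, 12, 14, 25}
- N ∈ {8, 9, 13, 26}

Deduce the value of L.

The 8 variables together cover exactly {8, 9, 12, 13, 14, 22, 25, 26} — 8 values for 8 variables — and 13 appears only in N's list, so N = 13.
The 7 still-open variables together cover exactly {8, 9, 12, 14, 22, 25, 26} — 7 values for 7 variables — and 22 appears only in O's list, so O = 22.
The 6 still-open variables together cover exactly {8, 9, 12, 14, 25, 26} — 6 values for 6 variables — and 26 appears only in P's list, so P = 26.
Q and R share exactly the 2 values {8, 25}; by pigeonhole those values go to them, so strike 8, 25 from L, M, S.
So L = 12.

12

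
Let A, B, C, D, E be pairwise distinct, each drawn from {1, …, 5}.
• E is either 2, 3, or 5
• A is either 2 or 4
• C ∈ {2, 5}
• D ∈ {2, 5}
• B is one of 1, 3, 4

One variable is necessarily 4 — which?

A

The 5 variables together cover exactly {1, 2, 3, 4, 5} — 5 values for 5 variables — and 1 appears only in B's list, so B = 1.
The 4 still-open variables draw from only 4 values {2, 3, 4, 5}, so each is used; only E can be 3, hence E = 3.
Among the 3 still-open variables, 4 fits only A (and all 3 values in {2, 4, 5} must be used), so A = 4.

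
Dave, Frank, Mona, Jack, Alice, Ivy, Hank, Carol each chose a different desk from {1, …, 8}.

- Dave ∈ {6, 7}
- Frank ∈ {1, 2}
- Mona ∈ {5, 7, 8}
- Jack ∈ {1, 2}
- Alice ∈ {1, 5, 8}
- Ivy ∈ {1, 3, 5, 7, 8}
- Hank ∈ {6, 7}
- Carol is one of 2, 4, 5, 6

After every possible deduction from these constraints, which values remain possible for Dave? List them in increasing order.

6, 7

The 8 variables draw from only 8 values {1, 2, 3, 4, 5, 6, 7, 8}, so each is used; only Ivy can be 3, hence Ivy = 3.
The 7 still-open variables together cover exactly {1, 2, 4, 5, 6, 7, 8} — 7 values for 7 variables — and 4 appears only in Carol's list, so Carol = 4.
Dave and Hank share exactly the 2 values {6, 7}; by pigeonhole those values go to them, so strike 6, 7 from Mona.
The 2 variables Frank and Jack are confined to {1, 2}, which locks those values in; drop them from Alice.
No further eliminations apply; Dave can still be any of 6, 7.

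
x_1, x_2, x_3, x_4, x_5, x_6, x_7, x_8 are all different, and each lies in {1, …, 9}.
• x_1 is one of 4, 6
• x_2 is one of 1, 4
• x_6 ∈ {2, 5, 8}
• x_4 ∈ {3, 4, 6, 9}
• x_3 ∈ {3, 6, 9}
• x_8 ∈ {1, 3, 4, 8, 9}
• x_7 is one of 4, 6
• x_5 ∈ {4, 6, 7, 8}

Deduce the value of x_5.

The 2 variables x_1 and x_7 are confined to {4, 6}, which locks those values in; drop them from x_2, x_3, x_4, x_5, x_8.
That leaves x_2 = 1. So x_8 can't be 1.
x_3 and x_4 between them cover only {3, 9} — a naked pair. Remove those values from x_8.
x_8 has just one choice, so x_8 = 8. Remove 8 from x_5, x_6.
So x_5 = 7.

7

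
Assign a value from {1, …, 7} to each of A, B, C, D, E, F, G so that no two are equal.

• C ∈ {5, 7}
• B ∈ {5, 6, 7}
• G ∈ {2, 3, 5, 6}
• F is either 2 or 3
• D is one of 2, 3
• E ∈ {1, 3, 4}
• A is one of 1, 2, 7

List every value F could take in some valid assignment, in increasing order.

2, 3

The 7 variables together cover exactly {1, 2, 3, 4, 5, 6, 7} — 7 values for 7 variables — and 4 appears only in E's list, so E = 4.
Among the 6 still-open variables, 1 fits only A (and all 6 values in {1, 2, 3, 5, 6, 7} must be used), so A = 1.
D and F between them cover only {2, 3} — a naked pair. Remove those values from G.
No further eliminations apply; F can still be any of 2, 3.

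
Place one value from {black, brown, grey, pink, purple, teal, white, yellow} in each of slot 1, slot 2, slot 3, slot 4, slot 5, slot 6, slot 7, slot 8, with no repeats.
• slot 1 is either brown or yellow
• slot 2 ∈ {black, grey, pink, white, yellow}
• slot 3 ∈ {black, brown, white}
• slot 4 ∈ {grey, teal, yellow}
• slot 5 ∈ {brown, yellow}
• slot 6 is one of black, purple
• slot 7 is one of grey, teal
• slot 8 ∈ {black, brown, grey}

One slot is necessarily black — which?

The 8 variables together cover exactly {black, brown, grey, pink, purple, teal, white, yellow} — 8 values for 8 variables — and pink appears only in slot 2's list, so slot 2 = pink.
Among the 7 still-open variables, purple fits only slot 6 (and all 7 values in {black, brown, grey, purple, teal, white, yellow} must be used), so slot 6 = purple.
The 6 still-open variables together cover exactly {black, brown, grey, teal, white, yellow} — 6 values for 6 variables — and white appears only in slot 3's list, so slot 3 = white.
The 5 still-open variables draw from only 5 values {black, brown, grey, teal, yellow}, so each is used; only slot 8 can be black, hence slot 8 = black.

slot 8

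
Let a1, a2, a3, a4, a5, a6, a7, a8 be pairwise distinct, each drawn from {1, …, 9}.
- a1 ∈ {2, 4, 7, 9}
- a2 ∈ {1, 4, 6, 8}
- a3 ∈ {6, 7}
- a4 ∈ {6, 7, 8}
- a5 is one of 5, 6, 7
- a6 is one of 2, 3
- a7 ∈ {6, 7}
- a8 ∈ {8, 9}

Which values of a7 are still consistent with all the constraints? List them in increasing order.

a3 and a7 share exactly the 2 values {6, 7}; by pigeonhole those values go to them, so strike 6, 7 from a1, a2, a4, a5.
a4's domain is down to {8}, so a4 = 8. Remove 8 from a2, a8.
a5 must be 5 (only option left).
That leaves a8 = 9. So a1 can't be 9.
No further eliminations apply; a7 can still be any of 6, 7.

6, 7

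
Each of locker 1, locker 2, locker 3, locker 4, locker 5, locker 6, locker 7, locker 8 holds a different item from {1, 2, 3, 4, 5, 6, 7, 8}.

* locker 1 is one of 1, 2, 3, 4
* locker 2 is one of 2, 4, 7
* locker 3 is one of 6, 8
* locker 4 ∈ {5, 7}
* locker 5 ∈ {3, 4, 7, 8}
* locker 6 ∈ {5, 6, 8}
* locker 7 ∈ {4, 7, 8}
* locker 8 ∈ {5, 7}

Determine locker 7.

4

The 8 variables together cover exactly {1, 2, 3, 4, 5, 6, 7, 8} — 8 values for 8 variables — and 1 appears only in locker 1's list, so locker 1 = 1.
The 7 still-open variables draw from only 7 values {2, 3, 4, 5, 6, 7, 8}, so each is used; only locker 2 can be 2, hence locker 2 = 2.
The 6 still-open variables draw from only 6 values {3, 4, 5, 6, 7, 8}, so each is used; only locker 5 can be 3, hence locker 5 = 3.
Among the 5 still-open variables, 4 fits only locker 7 (and all 5 values in {4, 5, 6, 7, 8} must be used), so locker 7 = 4.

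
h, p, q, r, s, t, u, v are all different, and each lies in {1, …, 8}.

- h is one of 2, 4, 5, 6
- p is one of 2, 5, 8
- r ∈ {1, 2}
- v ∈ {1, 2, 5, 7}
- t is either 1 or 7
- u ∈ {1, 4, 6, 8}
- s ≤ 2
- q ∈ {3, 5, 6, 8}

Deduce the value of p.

8

Among the 8 variables, 3 fits only q (and all 8 values in {1, 2, 3, 4, 5, 6, 7, 8} must be used), so q = 3.
The 2 variables r and s are confined to {1, 2}, which locks those values in; drop them from h, p, t, u, v.
t's domain is down to {7}, so t = 7. Eliminate 7 elsewhere: v.
v must be 5 (only option left). So h, p can't be 5.
So p = 8.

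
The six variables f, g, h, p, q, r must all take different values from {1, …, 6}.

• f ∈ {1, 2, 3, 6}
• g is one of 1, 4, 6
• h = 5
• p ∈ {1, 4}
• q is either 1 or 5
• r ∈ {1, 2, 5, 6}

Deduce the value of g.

6

h must be 5 (only option left). Strike 5 from q, r.
q has just one choice, so q = 1. So f, g, p, r can't be 1.
p has just one choice, so p = 4. Strike 4 from g.
So g = 6.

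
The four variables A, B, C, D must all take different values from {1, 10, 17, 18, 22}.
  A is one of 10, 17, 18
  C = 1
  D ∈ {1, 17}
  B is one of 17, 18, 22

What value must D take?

17

C has just one choice, so C = 1. Strike 1 from D.
So D = 17.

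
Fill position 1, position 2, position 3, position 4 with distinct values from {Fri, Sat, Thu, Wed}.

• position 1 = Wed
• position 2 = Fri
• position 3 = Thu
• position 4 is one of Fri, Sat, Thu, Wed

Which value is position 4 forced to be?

position 1 has just one choice, so position 1 = Wed. Strike Wed from position 4.
That leaves position 2 = Fri. So position 4 can't be Fri.
position 3 has just one choice, so position 3 = Thu. Strike Thu from position 4.
So position 4 = Sat.

Sat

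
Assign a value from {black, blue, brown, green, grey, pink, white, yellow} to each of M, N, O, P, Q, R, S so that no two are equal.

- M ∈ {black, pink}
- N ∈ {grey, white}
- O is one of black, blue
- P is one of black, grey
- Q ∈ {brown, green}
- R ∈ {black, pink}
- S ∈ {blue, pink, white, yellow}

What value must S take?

yellow

M and R between them cover only {black, pink} — a naked pair. Remove those values from O, P, S.
O must be blue (only option left). Remove blue from S.
P must be grey (only option left). Strike grey from N.
N must be white (only option left). So S can't be white.
So S = yellow.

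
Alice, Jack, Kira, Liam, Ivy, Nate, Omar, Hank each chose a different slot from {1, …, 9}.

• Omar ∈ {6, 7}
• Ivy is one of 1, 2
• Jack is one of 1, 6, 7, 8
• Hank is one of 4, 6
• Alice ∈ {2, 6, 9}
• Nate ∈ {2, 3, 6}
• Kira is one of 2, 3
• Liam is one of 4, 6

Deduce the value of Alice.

The 8 variables together cover exactly {1, 2, 3, 4, 6, 7, 8, 9} — 8 values for 8 variables — and 8 appears only in Jack's list, so Jack = 8.
The 7 still-open variables together cover exactly {1, 2, 3, 4, 6, 7, 9} — 7 values for 7 variables — and 1 appears only in Ivy's list, so Ivy = 1.
Among the 6 still-open variables, 7 fits only Omar (and all 6 values in {2, 3, 4, 6, 7, 9} must be used), so Omar = 7.
The 5 still-open variables draw from only 5 values {2, 3, 4, 6, 9}, so each is used; only Alice can be 9, hence Alice = 9.

9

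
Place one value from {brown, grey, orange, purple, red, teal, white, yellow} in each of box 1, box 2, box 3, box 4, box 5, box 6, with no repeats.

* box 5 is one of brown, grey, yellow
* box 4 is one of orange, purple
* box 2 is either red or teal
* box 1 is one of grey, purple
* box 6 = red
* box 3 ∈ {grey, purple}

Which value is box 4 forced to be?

box 6 has just one choice, so box 6 = red. So box 2 can't be red.
That leaves box 2 = teal.
box 1 and box 3 share exactly the 2 values {grey, purple}; by pigeonhole those values go to them, so strike grey, purple from box 4, box 5.
So box 4 = orange.

orange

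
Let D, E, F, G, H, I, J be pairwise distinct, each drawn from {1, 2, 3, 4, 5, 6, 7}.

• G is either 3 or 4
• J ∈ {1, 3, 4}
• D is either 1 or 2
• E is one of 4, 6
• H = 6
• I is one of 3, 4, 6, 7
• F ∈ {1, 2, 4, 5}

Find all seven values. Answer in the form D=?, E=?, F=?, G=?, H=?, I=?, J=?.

D=2, E=4, F=5, G=3, H=6, I=7, J=1

H must be 6 (only option left). Strike 6 from E, I.
E must be 4 (only option left). So F, G, I, J can't be 4.
That leaves G = 3. So I, J can't be 3.
I's domain is down to {7}, so I = 7.
J must be 1 (only option left). Strike 1 from D, F.
D's domain is down to {2}, so D = 2. Strike 2 from F.
F has just one choice, so F = 5.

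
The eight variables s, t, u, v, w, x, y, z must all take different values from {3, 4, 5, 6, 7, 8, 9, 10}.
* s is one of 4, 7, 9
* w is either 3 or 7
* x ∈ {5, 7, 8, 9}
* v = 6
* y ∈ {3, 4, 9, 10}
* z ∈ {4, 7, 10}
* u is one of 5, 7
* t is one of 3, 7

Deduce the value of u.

v has just one choice, so v = 6.
The 7 still-open variables together cover exactly {3, 4, 5, 7, 8, 9, 10} — 7 values for 7 variables — and 8 appears only in x's list, so x = 8.
The 6 still-open variables draw from only 6 values {3, 4, 5, 7, 9, 10}, so each is used; only u can be 5, hence u = 5.

5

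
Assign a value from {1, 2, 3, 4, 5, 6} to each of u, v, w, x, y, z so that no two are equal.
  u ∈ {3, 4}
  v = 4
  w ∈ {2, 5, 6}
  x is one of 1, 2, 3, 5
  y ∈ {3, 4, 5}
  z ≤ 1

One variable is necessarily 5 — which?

v's domain is down to {4}, so v = 4. Eliminate 4 elsewhere: u, y.
z's domain is down to {1}, so z = 1. Eliminate 1 elsewhere: x.
u must be 3 (only option left). Strike 3 from x, y.
So 5 goes to y.

y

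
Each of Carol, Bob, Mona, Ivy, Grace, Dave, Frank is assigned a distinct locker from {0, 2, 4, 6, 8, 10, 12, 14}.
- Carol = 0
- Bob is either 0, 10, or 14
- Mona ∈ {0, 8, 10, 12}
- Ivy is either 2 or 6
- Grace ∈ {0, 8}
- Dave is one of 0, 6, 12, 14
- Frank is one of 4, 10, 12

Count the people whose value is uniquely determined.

Carol's domain is down to {0}, so Carol = 0. So Bob, Mona, Grace, Dave can't be 0.
That leaves Grace = 8. Strike 8 from Mona.
Determined: Carol=0, Grace=8. The other people each still have more than one consistent value. That makes 2.

2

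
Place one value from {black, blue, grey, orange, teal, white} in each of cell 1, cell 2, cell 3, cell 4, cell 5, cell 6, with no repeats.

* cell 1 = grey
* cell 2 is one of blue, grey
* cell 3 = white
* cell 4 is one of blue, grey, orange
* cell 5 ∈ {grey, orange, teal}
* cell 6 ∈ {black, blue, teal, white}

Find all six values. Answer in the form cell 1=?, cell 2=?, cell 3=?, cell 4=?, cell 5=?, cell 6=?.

cell 1 must be grey (only option left). Eliminate grey elsewhere: cell 2, cell 4, cell 5.
cell 2 has just one choice, so cell 2 = blue. Eliminate blue elsewhere: cell 4, cell 6.
cell 3 must be white (only option left). Remove white from cell 6.
cell 4 must be orange (only option left). Strike orange from cell 5.
That leaves cell 5 = teal. Remove teal from cell 6.
cell 6 must be black (only option left).

cell 1=grey, cell 2=blue, cell 3=white, cell 4=orange, cell 5=teal, cell 6=black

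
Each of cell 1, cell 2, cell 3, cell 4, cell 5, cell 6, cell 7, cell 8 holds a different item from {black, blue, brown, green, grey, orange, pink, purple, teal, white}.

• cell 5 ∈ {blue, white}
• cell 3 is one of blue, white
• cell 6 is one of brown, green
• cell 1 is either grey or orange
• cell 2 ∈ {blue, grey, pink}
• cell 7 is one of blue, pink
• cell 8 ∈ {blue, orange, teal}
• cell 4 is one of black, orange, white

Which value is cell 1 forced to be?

orange

cell 3 and cell 5 between them cover only {blue, white} — a naked pair. Remove those values from cell 2, cell 4, cell 7, cell 8.
cell 7's domain is down to {pink}, so cell 7 = pink. So cell 2 can't be pink.
That leaves cell 2 = grey. Eliminate grey elsewhere: cell 1.
So cell 1 = orange.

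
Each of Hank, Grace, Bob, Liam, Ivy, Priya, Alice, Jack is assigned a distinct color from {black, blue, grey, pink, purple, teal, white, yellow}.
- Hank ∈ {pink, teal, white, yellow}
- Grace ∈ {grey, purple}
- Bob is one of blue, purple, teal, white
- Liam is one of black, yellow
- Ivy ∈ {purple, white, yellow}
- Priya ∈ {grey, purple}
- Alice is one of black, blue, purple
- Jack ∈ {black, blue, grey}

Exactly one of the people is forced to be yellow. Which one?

Liam

The 8 variables together cover exactly {black, blue, grey, pink, purple, teal, white, yellow} — 8 values for 8 variables — and pink appears only in Hank's list, so Hank = pink.
Among the 7 still-open variables, teal fits only Bob (and all 7 values in {black, blue, grey, purple, teal, white, yellow} must be used), so Bob = teal.
Among the 6 still-open variables, white fits only Ivy (and all 6 values in {black, blue, grey, purple, white, yellow} must be used), so Ivy = white.
The 5 still-open variables draw from only 5 values {black, blue, grey, purple, yellow}, so each is used; only Liam can be yellow, hence Liam = yellow.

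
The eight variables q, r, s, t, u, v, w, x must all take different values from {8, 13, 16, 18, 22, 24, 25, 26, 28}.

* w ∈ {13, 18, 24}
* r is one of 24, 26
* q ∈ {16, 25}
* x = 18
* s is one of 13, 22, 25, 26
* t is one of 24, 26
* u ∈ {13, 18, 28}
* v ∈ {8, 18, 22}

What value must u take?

x has just one choice, so x = 18. Remove 18 from u, v, w.
The 2 variables r and t are confined to {24, 26}, which locks those values in; drop them from s, w.
w has just one choice, so w = 13. Strike 13 from s, u.
So u = 28.

28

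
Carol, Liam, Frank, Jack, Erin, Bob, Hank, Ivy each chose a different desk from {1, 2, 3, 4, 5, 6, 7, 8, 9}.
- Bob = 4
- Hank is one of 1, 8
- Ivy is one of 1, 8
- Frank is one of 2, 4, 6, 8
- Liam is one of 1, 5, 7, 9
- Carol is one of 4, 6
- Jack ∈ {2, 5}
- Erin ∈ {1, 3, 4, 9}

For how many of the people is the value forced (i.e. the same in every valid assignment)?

4

Bob has just one choice, so Bob = 4. Eliminate 4 elsewhere: Carol, Frank, Erin.
That leaves Carol = 6. Remove 6 from Frank.
Hank and Ivy between them cover only {1, 8} — a naked pair. Remove those values from Liam, Frank, Erin.
Frank must be 2 (only option left). Remove 2 from Jack.
Jack must be 5 (only option left). Remove 5 from Liam.
Determined: Carol=6, Frank=2, Jack=5, Bob=4. The other people each still have more than one consistent value. That makes 4.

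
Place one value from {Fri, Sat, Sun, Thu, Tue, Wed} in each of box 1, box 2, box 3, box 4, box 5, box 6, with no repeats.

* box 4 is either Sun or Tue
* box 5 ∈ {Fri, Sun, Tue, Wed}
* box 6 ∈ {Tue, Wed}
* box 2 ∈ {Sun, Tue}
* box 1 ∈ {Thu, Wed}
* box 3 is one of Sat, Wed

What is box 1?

Thu

The 6 variables draw from only 6 values {Fri, Sat, Sun, Thu, Tue, Wed}, so each is used; only box 5 can be Fri, hence box 5 = Fri.
The 5 still-open variables draw from only 5 values {Sat, Sun, Thu, Tue, Wed}, so each is used; only box 3 can be Sat, hence box 3 = Sat.
Among the 4 still-open variables, Thu fits only box 1 (and all 4 values in {Sun, Thu, Tue, Wed} must be used), so box 1 = Thu.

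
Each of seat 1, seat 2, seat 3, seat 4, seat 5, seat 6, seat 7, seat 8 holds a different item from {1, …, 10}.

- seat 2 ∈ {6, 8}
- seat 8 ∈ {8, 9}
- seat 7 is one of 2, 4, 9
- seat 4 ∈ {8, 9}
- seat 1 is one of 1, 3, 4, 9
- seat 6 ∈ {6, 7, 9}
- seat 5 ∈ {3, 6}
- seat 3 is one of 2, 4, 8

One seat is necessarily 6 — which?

seat 2

Among the 8 variables, 1 fits only seat 1 (and all 8 values in {1, 2, 3, 4, 6, 7, 8, 9} must be used), so seat 1 = 1.
Among the 7 still-open variables, 3 fits only seat 5 (and all 7 values in {2, 3, 4, 6, 7, 8, 9} must be used), so seat 5 = 3.
Among the 6 still-open variables, 7 fits only seat 6 (and all 6 values in {2, 4, 6, 7, 8, 9} must be used), so seat 6 = 7.
The 5 still-open variables together cover exactly {2, 4, 6, 8, 9} — 5 values for 5 variables — and 6 appears only in seat 2's list, so seat 2 = 6.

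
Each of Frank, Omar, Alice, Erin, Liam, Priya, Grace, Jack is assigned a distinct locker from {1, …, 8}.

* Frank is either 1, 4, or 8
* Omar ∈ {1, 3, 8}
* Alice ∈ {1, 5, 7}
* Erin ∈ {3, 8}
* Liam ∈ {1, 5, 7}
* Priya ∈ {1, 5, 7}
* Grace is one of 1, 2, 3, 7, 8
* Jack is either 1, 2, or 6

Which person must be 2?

The 8 variables together cover exactly {1, 2, 3, 4, 5, 6, 7, 8} — 8 values for 8 variables — and 4 appears only in Frank's list, so Frank = 4.
The 7 still-open variables draw from only 7 values {1, 2, 3, 5, 6, 7, 8}, so each is used; only Jack can be 6, hence Jack = 6.
Among the 6 still-open variables, 2 fits only Grace (and all 6 values in {1, 2, 3, 5, 7, 8} must be used), so Grace = 2.

Grace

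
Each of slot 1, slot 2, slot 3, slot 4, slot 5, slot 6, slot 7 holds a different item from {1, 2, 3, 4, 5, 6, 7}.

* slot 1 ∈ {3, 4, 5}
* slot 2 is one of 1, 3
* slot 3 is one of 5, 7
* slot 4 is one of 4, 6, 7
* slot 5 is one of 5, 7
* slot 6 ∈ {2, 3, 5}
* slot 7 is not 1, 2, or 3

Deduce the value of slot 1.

3

Among the 7 variables, 1 fits only slot 2 (and all 7 values in {1, 2, 3, 4, 5, 6, 7} must be used), so slot 2 = 1.
Among the 6 still-open variables, 2 fits only slot 6 (and all 6 values in {2, 3, 4, 5, 6, 7} must be used), so slot 6 = 2.
Among the 5 still-open variables, 3 fits only slot 1 (and all 5 values in {3, 4, 5, 6, 7} must be used), so slot 1 = 3.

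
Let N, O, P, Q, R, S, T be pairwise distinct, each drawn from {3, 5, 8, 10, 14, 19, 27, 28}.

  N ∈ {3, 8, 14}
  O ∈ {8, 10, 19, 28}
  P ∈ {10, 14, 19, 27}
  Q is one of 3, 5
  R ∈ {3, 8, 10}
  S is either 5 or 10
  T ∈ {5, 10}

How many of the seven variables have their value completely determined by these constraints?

3

The 2 variables S and T are confined to {5, 10}, which locks those values in; drop them from O, P, Q, R.
That leaves Q = 3. Strike 3 from N, R.
R has just one choice, so R = 8. Strike 8 from N, O.
That leaves N = 14. Remove 14 from P.
Determined: N=14, Q=3, R=8. The other variables each still have more than one consistent value. That makes 3.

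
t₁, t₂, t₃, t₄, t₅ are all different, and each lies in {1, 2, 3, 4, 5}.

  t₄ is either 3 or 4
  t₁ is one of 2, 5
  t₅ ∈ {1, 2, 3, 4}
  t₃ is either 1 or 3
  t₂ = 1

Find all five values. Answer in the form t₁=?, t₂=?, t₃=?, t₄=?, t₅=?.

t₁=5, t₂=1, t₃=3, t₄=4, t₅=2

t₂ must be 1 (only option left). Strike 1 from t₃, t₅.
t₃ must be 3 (only option left). Eliminate 3 elsewhere: t₄, t₅.
t₄ must be 4 (only option left). Eliminate 4 elsewhere: t₅.
t₅ must be 2 (only option left). Eliminate 2 elsewhere: t₁.
t₁'s domain is down to {5}, so t₁ = 5.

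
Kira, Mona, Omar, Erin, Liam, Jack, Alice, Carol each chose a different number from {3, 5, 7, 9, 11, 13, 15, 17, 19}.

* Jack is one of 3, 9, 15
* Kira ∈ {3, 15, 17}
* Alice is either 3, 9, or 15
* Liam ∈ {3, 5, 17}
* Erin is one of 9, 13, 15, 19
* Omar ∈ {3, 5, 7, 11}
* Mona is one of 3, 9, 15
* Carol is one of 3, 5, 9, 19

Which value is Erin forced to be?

The 3 variables Mona, Jack, Alice are confined to {3, 9, 15}, which locks those values in; drop them from Kira, Omar, Erin, Liam, Carol.
That leaves Kira = 17. Strike 17 from Liam.
Liam has just one choice, so Liam = 5. Strike 5 from Omar, Carol.
That leaves Carol = 19. Remove 19 from Erin.
So Erin = 13.

13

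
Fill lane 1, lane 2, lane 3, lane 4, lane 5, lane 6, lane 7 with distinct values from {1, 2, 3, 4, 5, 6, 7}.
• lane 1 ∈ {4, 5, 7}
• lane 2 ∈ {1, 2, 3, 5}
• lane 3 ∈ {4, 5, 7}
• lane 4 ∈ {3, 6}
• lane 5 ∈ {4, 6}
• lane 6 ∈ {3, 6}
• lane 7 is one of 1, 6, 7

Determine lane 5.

4

The 7 variables together cover exactly {1, 2, 3, 4, 5, 6, 7} — 7 values for 7 variables — and 2 appears only in lane 2's list, so lane 2 = 2.
The 6 still-open variables together cover exactly {1, 3, 4, 5, 6, 7} — 6 values for 6 variables — and 1 appears only in lane 7's list, so lane 7 = 1.
lane 4 and lane 6 between them cover only {3, 6} — a naked pair. Remove those values from lane 5.
So lane 5 = 4.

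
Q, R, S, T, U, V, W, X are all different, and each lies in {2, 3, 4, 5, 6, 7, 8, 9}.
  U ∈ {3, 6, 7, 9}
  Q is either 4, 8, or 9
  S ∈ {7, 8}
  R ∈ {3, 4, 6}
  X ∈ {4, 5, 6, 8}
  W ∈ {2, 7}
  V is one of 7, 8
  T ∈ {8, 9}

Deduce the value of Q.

Among the 8 variables, 2 fits only W (and all 8 values in {2, 3, 4, 5, 6, 7, 8, 9} must be used), so W = 2.
Among the 7 still-open variables, 5 fits only X (and all 7 values in {3, 4, 5, 6, 7, 8, 9} must be used), so X = 5.
S and V between them cover only {7, 8} — a naked pair. Remove those values from Q, T, U.
That leaves T = 9. Strike 9 from Q, U.
So Q = 4.

4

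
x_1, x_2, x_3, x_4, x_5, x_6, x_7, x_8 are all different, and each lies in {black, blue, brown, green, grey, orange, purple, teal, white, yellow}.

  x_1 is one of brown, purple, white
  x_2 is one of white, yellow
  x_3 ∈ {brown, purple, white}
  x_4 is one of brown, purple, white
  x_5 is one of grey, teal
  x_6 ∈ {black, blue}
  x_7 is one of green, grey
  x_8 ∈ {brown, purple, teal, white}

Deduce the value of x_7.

green

x_1, x_3, x_4 share exactly the 3 values {brown, purple, white}; by pigeonhole those values go to them, so strike brown, purple, white from x_2, x_8.
x_2 has just one choice, so x_2 = yellow.
That leaves x_8 = teal. Eliminate teal elsewhere: x_5.
x_5's domain is down to {grey}, so x_5 = grey. Remove grey from x_7.
So x_7 = green.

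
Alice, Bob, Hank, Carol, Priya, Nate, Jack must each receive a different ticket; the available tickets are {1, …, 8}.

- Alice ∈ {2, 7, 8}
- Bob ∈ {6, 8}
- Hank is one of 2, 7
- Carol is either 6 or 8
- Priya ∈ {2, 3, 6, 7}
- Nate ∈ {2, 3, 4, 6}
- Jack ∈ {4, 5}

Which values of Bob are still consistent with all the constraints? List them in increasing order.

The 7 variables together cover exactly {2, 3, 4, 5, 6, 7, 8} — 7 values for 7 variables — and 5 appears only in Jack's list, so Jack = 5.
The 6 still-open variables together cover exactly {2, 3, 4, 6, 7, 8} — 6 values for 6 variables — and 4 appears only in Nate's list, so Nate = 4.
Among the 5 still-open variables, 3 fits only Priya (and all 5 values in {2, 3, 6, 7, 8} must be used), so Priya = 3.
Bob and Carol share exactly the 2 values {6, 8}; by pigeonhole those values go to them, so strike 6, 8 from Alice.
No further eliminations apply; Bob can still be any of 6, 8.

6, 8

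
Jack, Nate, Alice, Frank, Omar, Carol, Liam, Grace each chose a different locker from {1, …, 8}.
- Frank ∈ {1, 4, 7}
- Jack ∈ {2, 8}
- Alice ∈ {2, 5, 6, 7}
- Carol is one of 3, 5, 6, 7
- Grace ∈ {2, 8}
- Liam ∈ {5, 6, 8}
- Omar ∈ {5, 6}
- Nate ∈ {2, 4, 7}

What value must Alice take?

7

Among the 8 variables, 1 fits only Frank (and all 8 values in {1, 2, 3, 4, 5, 6, 7, 8} must be used), so Frank = 1.
The 7 still-open variables draw from only 7 values {2, 3, 4, 5, 6, 7, 8}, so each is used; only Carol can be 3, hence Carol = 3.
Among the 6 still-open variables, 4 fits only Nate (and all 6 values in {2, 4, 5, 6, 7, 8} must be used), so Nate = 4.
The 5 still-open variables together cover exactly {2, 5, 6, 7, 8} — 5 values for 5 variables — and 7 appears only in Alice's list, so Alice = 7.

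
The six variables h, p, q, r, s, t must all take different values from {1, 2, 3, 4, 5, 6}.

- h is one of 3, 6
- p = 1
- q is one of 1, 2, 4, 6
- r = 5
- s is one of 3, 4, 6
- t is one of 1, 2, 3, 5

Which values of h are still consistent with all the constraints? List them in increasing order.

3, 6

p must be 1 (only option left). Remove 1 from q, t.
r's domain is down to {5}, so r = 5. Eliminate 5 elsewhere: t.
No further eliminations apply; h can still be any of 3, 6.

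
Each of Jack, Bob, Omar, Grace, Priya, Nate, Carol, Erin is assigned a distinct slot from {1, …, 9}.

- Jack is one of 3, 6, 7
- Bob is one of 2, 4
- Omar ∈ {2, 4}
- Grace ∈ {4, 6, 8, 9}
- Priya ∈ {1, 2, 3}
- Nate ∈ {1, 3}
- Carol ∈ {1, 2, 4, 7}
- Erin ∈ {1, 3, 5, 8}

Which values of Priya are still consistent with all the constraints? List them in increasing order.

Bob and Omar between them cover only {2, 4} — a naked pair. Remove those values from Grace, Priya, Carol.
The 2 variables Priya and Nate are confined to {1, 3}, which locks those values in; drop them from Jack, Carol, Erin.
That leaves Carol = 7. Strike 7 from Jack.
Jack has just one choice, so Jack = 6. Remove 6 from Grace.
No further eliminations apply; Priya can still be any of 1, 3.

1, 3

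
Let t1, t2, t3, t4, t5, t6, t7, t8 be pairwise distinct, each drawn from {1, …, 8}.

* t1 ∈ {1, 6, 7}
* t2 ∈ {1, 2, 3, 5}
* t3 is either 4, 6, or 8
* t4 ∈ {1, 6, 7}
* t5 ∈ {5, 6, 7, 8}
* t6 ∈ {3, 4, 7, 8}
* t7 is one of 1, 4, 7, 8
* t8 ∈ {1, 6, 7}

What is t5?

5

Among the 8 variables, 2 fits only t2 (and all 8 values in {1, 2, 3, 4, 5, 6, 7, 8} must be used), so t2 = 2.
The 7 still-open variables together cover exactly {1, 3, 4, 5, 6, 7, 8} — 7 values for 7 variables — and 3 appears only in t6's list, so t6 = 3.
The 6 still-open variables together cover exactly {1, 4, 5, 6, 7, 8} — 6 values for 6 variables — and 5 appears only in t5's list, so t5 = 5.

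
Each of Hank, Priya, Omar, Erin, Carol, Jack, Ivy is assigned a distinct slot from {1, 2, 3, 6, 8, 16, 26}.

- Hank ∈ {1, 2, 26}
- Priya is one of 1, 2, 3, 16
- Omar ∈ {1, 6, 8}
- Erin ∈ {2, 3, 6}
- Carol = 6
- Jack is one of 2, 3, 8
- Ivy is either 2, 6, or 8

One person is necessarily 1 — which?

Carol's domain is down to {6}, so Carol = 6. Eliminate 6 elsewhere: Omar, Erin, Ivy.
The 6 still-open variables draw from only 6 values {1, 2, 3, 8, 16, 26}, so each is used; only Priya can be 16, hence Priya = 16.
Among the 5 still-open variables, 26 fits only Hank (and all 5 values in {1, 2, 3, 8, 26} must be used), so Hank = 26.
The 4 still-open variables together cover exactly {1, 2, 3, 8} — 4 values for 4 variables — and 1 appears only in Omar's list, so Omar = 1.

Omar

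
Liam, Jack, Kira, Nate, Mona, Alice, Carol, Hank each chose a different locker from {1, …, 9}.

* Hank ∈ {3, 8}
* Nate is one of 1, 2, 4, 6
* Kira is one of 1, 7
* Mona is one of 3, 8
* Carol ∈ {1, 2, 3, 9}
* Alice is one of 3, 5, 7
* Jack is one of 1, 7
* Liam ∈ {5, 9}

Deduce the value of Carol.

2

Jack and Kira share exactly the 2 values {1, 7}; by pigeonhole those values go to them, so strike 1, 7 from Nate, Alice, Carol.
The 2 variables Mona and Hank are confined to {3, 8}, which locks those values in; drop them from Alice, Carol.
Alice's domain is down to {5}, so Alice = 5. Strike 5 from Liam.
That leaves Liam = 9. Strike 9 from Carol.
So Carol = 2.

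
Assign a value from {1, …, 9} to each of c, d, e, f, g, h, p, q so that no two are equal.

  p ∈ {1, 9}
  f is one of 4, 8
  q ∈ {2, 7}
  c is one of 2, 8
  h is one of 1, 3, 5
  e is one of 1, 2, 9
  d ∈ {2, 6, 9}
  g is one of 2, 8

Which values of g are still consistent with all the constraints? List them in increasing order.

2, 8

c and g share exactly the 2 values {2, 8}; by pigeonhole those values go to them, so strike 2, 8 from d, e, f, q.
f must be 4 (only option left).
That leaves q = 7.
e and p share exactly the 2 values {1, 9}; by pigeonhole those values go to them, so strike 1, 9 from d, h.
That leaves d = 6.
No further eliminations apply; g can still be any of 2, 8.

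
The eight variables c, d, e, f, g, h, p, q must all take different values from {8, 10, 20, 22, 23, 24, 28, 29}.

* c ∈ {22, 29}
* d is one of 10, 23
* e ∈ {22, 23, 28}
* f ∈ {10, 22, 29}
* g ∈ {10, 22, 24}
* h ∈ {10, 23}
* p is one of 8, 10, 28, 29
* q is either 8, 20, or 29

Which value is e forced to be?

Among the 8 variables, 20 fits only q (and all 8 values in {8, 10, 20, 22, 23, 24, 28, 29} must be used), so q = 20.
The 7 still-open variables draw from only 7 values {8, 10, 22, 23, 24, 28, 29}, so each is used; only p can be 8, hence p = 8.
The 6 still-open variables draw from only 6 values {10, 22, 23, 24, 28, 29}, so each is used; only g can be 24, hence g = 24.
Among the 5 still-open variables, 28 fits only e (and all 5 values in {10, 22, 23, 28, 29} must be used), so e = 28.

28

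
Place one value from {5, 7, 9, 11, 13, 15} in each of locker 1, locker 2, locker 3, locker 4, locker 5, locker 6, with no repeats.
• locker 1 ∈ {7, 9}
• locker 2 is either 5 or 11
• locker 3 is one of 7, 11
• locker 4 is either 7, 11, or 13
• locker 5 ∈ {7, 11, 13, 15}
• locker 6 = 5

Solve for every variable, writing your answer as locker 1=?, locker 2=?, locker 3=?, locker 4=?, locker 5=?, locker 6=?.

locker 1=9, locker 2=11, locker 3=7, locker 4=13, locker 5=15, locker 6=5

locker 6's domain is down to {5}, so locker 6 = 5. Remove 5 from locker 2.
locker 2's domain is down to {11}, so locker 2 = 11. Eliminate 11 elsewhere: locker 3, locker 4, locker 5.
locker 3's domain is down to {7}, so locker 3 = 7. So locker 1, locker 4, locker 5 can't be 7.
locker 4 must be 13 (only option left). Strike 13 from locker 5.
locker 5 must be 15 (only option left).
locker 1 must be 9 (only option left).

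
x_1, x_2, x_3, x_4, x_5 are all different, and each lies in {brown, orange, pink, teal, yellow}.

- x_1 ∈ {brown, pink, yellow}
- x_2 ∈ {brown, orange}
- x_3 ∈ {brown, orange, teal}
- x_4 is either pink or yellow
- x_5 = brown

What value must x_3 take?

x_5 must be brown (only option left). Remove brown from x_1, x_2, x_3.
That leaves x_2 = orange. So x_3 can't be orange.
So x_3 = teal.

teal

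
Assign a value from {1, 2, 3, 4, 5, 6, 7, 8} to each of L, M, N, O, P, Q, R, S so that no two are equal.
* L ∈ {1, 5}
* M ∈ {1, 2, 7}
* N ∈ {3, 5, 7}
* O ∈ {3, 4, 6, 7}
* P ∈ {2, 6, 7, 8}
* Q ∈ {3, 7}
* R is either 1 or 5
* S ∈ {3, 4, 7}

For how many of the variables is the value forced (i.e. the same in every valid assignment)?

The 8 variables draw from only 8 values {1, 2, 3, 4, 5, 6, 7, 8}, so each is used; only P can be 8, hence P = 8.
The 7 still-open variables together cover exactly {1, 2, 3, 4, 5, 6, 7} — 7 values for 7 variables — and 2 appears only in M's list, so M = 2.
Among the 6 still-open variables, 6 fits only O (and all 6 values in {1, 3, 4, 5, 6, 7} must be used), so O = 6.
The 5 still-open variables draw from only 5 values {1, 3, 4, 5, 7}, so each is used; only S can be 4, hence S = 4.
L and R share exactly the 2 values {1, 5}; by pigeonhole those values go to them, so strike 1, 5 from N.
Determined: M=2, O=6, P=8, S=4. The other variables each still have more than one consistent value. That makes 4.

4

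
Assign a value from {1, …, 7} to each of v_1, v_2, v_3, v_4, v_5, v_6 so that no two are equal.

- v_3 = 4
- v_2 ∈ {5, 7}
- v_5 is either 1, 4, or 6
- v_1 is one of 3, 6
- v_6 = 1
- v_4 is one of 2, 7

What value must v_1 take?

v_3 has just one choice, so v_3 = 4. Strike 4 from v_5.
That leaves v_6 = 1. Strike 1 from v_5.
v_5 has just one choice, so v_5 = 6. Remove 6 from v_1.
So v_1 = 3.

3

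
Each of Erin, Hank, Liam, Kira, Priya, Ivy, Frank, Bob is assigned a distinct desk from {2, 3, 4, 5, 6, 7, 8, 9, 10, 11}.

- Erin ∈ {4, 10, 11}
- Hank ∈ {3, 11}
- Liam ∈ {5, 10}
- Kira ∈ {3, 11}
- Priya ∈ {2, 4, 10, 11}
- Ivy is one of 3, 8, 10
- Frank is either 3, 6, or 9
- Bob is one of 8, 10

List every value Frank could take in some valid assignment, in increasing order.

Hank and Kira share exactly the 2 values {3, 11}; by pigeonhole those values go to them, so strike 3, 11 from Erin, Priya, Ivy, Frank.
The 2 variables Ivy and Bob are confined to {8, 10}, which locks those values in; drop them from Erin, Liam, Priya.
Erin's domain is down to {4}, so Erin = 4. Remove 4 from Priya.
Liam has just one choice, so Liam = 5.
Priya's domain is down to {2}, so Priya = 2.
No further eliminations apply; Frank can still be any of 6, 9.

6, 9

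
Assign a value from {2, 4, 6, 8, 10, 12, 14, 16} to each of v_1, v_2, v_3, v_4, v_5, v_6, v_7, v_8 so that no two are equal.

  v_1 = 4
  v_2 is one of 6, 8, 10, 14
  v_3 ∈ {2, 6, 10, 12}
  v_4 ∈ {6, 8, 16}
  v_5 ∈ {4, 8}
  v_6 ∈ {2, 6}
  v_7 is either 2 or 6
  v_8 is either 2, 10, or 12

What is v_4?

16

v_1's domain is down to {4}, so v_1 = 4. Strike 4 from v_5.
v_5 must be 8 (only option left). Remove 8 from v_2, v_4.
The 6 still-open variables draw from only 6 values {2, 6, 10, 12, 14, 16}, so each is used; only v_2 can be 14, hence v_2 = 14.
The 5 still-open variables together cover exactly {2, 6, 10, 12, 16} — 5 values for 5 variables — and 16 appears only in v_4's list, so v_4 = 16.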